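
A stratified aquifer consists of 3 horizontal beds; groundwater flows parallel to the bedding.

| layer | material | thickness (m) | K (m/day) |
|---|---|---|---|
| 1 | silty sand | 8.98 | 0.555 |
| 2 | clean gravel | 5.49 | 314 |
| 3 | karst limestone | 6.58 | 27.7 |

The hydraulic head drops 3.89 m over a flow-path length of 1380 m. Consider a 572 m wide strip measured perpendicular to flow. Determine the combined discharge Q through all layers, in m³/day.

3080

Flow is parallel to layering, so each bed carries its own Darcy discharge and the transmissivities add.
Σ(K_i·b_i) = 0.555×8.98 + 314×5.49 + 27.7×6.58 = 1911 m²/day.
Hydraulic gradient i = Δh / L = 3.89 / 1380 = 0.002819.
Q = Σ(K_i·b_i) · W · i = 1911 × 572 × 0.002819 = 3081 m³/day.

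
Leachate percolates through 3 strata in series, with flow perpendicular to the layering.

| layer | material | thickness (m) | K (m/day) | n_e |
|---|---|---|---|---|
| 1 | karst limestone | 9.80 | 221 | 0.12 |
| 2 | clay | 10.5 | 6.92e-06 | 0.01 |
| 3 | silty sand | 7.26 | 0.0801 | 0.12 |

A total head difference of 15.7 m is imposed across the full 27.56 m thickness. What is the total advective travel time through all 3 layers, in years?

570

With flow normal to the layers, continuity requires the same specific discharge q through every layer.
Σ(b_i/K_i) = 9.80/221 + 10.5/6.92e-06 + 7.26/0.0801 = 1.517e+06 d.
q = Δh / Σ(b_i/K_i) = 15.7 / 1.517e+06 = 1.035e-05 m/day.
In each layer the seepage velocity is v_i = q/n_i, so the layer transit time is t_i = b_i·n_i / q:
  layer 1 (karst limestone): t_1 = 9.80 × 0.12 / 1.035e-05 = 1.137e+05 d
  layer 2 (clay): t_2 = 10.5 × 0.01 / 1.035e-05 = 10148 d
  layer 3 (silty sand): t_3 = 7.26 × 0.12 / 1.035e-05 = 84203 d
Total t = Σ t_i = 2.080e+05 days = 569.5 years.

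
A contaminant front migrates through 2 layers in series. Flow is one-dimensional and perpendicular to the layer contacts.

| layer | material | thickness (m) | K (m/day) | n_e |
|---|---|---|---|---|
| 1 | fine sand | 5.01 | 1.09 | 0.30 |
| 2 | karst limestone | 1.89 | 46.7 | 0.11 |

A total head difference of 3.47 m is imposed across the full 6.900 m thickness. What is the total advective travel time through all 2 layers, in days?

With flow normal to the layers, continuity requires the same specific discharge q through every layer.
Σ(b_i/K_i) = 5.01/1.09 + 1.89/46.7 = 4.637 d.
q = Δh / Σ(b_i/K_i) = 3.47 / 4.637 = 0.7484 m/day.
In each layer the seepage velocity is v_i = q/n_i, so the layer transit time is t_i = b_i·n_i / q:
  layer 1 (fine sand): t_1 = 5.01 × 0.30 / 0.7484 = 2.008 d
  layer 2 (karst limestone): t_2 = 1.89 × 0.11 / 0.7484 = 0.2778 d
Total t = Σ t_i = 2.286 days.

2.29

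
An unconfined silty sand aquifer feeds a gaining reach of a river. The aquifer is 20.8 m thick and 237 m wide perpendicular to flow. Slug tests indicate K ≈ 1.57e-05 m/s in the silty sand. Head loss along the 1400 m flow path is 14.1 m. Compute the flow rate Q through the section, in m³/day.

Convert K: 1.57e-05 m/s × 86400 = 1.356 m/day.
Cross-sectional area A = 237 × 20.8 = 4930 m².
Hydraulic gradient i = Δh / L = 14.1 / 1400 = 0.01007.
Darcy's law: Q = K · A · i = 1.356 × 4930 × 0.01007 = 67.35 m³/day.

67.3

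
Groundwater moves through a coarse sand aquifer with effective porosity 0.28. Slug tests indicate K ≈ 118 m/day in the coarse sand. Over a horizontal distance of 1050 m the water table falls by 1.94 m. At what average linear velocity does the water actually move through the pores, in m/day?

0.779

Hydraulic gradient i = Δh / L = 1.94 / 1050 = 0.001848.
Darcy flux q = K · i = 118.0 × 0.001848 = 0.2180 m/day.
Seepage velocity v = q / n_e = 0.2180 / 0.28 = 0.7786 m/day.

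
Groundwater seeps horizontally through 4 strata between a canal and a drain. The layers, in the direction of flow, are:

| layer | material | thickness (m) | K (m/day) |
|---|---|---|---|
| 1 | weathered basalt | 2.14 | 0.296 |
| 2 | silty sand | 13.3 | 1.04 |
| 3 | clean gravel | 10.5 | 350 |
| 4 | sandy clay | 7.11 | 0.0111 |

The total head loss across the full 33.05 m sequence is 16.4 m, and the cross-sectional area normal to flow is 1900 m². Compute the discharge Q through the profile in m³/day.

Flow is perpendicular to layering, so the layers act in series and the equivalent K is the thickness-weighted harmonic mean.
Total thickness L = 2.14 + 13.3 + 10.5 + 7.11 = 33.05 m.
Σ(b_i/K_i) = 2.14/0.296 + 13.3/1.04 + 10.5/350 + 7.11/0.0111 = 660.6 d.
K_eq = L / Σ(b_i/K_i) = 33.05 / 660.6 = 0.05003 m/day.
Q = K_eq · A · (Δh/L) = 0.05003 × 1900 × (16.4/33.05) = 47.17 m³/day.

47.2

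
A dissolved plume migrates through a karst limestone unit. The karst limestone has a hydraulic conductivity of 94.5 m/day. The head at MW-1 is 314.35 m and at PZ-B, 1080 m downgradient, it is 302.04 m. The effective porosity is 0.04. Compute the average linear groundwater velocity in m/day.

26.9

Hydraulic gradient i = (314.35 − 302.04) / 1080 = 12.31 / 1080 = 0.01140.
Darcy flux q = K · i = 94.50 × 0.01140 = 1.077 m/day.
Seepage velocity v = q / n_e = 1.077 / 0.04 = 26.93 m/day.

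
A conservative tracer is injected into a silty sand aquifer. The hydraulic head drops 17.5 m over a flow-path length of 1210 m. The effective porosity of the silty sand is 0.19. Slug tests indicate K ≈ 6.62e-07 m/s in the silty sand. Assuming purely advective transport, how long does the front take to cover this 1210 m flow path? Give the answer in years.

761

Convert K: 6.62e-07 m/s × 86400 = 0.05720 m/day.
Hydraulic gradient i = Δh / L = 17.5 / 1210 = 0.01446.
Darcy flux q = K · i = 0.05720 × 0.01446 = 0.0008272 m/day.
Seepage velocity v = q / n_e = 0.0008272 / 0.19 = 0.004354 m/day.
Travel time t = L / v = 1210 / 0.004354 = 2.779e+05 days = 760.9 years.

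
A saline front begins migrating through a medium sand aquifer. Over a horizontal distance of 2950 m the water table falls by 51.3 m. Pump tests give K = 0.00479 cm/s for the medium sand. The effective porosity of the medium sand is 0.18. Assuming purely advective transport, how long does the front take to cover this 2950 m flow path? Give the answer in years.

20.2

Convert K: 0.00479 cm/s × 864 = 4.139 m/day.
Hydraulic gradient i = Δh / L = 51.3 / 2950 = 0.01739.
Darcy flux q = K · i = 4.139 × 0.01739 = 0.07197 m/day.
Seepage velocity v = q / n_e = 0.07197 / 0.18 = 0.3998 m/day.
Travel time t = L / v = 2950 / 0.3998 = 7378 days = 20.20 years.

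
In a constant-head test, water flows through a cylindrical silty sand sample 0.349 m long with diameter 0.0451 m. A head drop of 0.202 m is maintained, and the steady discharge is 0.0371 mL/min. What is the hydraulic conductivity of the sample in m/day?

0.0578

Cross-sectional area A = π·(d/2)² = π × (0.0451/2)² = 0.001598 m².
Convert discharge: 0.0371 mL/min = 6.183e-10 m³/s.
Darcy's law rearranged: K = Q·L / (A·Δh) = 6.183e-10 × 0.349 / (0.001598 × 0.202) = 6.687e-07 m/s = 0.05778 m/day.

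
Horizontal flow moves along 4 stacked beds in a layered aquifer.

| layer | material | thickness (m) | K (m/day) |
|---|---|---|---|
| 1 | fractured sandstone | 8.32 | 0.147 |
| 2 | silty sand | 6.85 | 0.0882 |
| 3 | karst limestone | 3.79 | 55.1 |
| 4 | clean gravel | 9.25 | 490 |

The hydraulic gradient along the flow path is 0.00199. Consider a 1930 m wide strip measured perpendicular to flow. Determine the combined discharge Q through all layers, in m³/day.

18200

Flow is parallel to layering, so each bed carries its own Darcy discharge and the transmissivities add.
Σ(K_i·b_i) = 0.147×8.32 + 0.0882×6.85 + 55.1×3.79 + 490×9.25 = 4743 m²/day.
Hydraulic gradient i = 0.00199.
Q = Σ(K_i·b_i) · W · i = 4743 × 1930 × 0.001990 = 18217 m³/day.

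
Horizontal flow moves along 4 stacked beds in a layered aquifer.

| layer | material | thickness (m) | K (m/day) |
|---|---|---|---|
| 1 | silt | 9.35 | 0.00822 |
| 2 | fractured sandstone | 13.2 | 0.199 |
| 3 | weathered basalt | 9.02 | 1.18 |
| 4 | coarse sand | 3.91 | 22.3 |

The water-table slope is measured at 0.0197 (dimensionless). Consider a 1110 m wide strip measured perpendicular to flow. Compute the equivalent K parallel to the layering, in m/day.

2.83

Flow is parallel to layering, so each bed carries its own Darcy discharge and the transmissivities add.
Σ(K_i·b_i) = 0.00822×9.35 + 0.199×13.2 + 1.18×9.02 + 22.3×3.91 = 100.5 m²/day.
Total thickness b = 35.48 m, so K_eq = Σ(K_i·b_i)/b = 2.834 m/day.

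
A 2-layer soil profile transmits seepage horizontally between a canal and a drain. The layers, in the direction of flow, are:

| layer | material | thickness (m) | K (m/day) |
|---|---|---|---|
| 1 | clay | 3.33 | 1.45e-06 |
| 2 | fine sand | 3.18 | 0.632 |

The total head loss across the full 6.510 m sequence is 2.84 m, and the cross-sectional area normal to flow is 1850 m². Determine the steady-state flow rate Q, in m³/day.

0.00229

Flow is perpendicular to layering, so the layers act in series and the equivalent K is the thickness-weighted harmonic mean.
Total thickness L = 3.33 + 3.18 = 6.510 m.
Σ(b_i/K_i) = 3.33/1.45e-06 + 3.18/0.632 = 2.297e+06 d.
K_eq = L / Σ(b_i/K_i) = 6.510 / 2.297e+06 = 2.835e-06 m/day.
Q = K_eq · A · (Δh/L) = 2.835e-06 × 1850 × (2.84/6.510) = 0.002288 m³/day.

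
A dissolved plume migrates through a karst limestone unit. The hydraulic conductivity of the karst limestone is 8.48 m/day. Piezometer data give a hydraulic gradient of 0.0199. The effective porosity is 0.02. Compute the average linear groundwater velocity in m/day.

8.44

Hydraulic gradient i = 0.0199.
Darcy flux q = K · i = 8.480 × 0.01990 = 0.1688 m/day.
Seepage velocity v = q / n_e = 0.1688 / 0.02 = 8.438 m/day.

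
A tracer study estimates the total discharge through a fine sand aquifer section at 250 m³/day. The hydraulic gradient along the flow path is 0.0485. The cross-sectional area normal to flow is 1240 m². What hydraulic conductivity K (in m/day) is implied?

Hydraulic gradient i = 0.0485.
From Q = K·A·i, K = Q / (A·i) = 250 / (1240 × 0.04850) = 4.157 m/day.

4.16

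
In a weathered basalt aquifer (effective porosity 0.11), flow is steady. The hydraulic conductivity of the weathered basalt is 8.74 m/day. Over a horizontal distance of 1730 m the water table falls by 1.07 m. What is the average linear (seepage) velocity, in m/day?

Hydraulic gradient i = Δh / L = 1.07 / 1730 = 0.0006185.
Darcy flux q = K · i = 8.740 × 0.0006185 = 0.005406 m/day.
Seepage velocity v = q / n_e = 0.005406 / 0.11 = 0.04914 m/day.

0.0491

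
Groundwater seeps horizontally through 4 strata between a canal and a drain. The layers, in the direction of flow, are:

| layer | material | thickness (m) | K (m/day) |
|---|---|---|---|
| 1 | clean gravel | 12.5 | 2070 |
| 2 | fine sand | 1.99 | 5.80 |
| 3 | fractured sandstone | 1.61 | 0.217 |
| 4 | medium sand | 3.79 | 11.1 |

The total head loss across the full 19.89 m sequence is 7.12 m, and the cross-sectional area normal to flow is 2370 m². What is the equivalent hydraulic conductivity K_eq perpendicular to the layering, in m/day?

Flow is perpendicular to layering, so the layers act in series and the equivalent K is the thickness-weighted harmonic mean.
Total thickness L = 12.5 + 1.99 + 1.61 + 3.79 = 19.89 m.
Σ(b_i/K_i) = 12.5/2070 + 1.99/5.80 + 1.61/0.217 + 3.79/11.1 = 8.110 d.
K_eq = L / Σ(b_i/K_i) = 19.89 / 8.110 = 2.453 m/day.

2.45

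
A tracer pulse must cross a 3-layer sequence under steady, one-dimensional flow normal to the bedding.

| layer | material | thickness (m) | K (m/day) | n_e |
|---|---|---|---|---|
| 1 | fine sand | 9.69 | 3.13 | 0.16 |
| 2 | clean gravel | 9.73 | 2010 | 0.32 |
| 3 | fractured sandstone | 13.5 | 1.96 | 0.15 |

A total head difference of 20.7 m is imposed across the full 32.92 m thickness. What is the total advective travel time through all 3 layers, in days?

3.23

With flow normal to the layers, continuity requires the same specific discharge q through every layer.
Σ(b_i/K_i) = 9.69/3.13 + 9.73/2010 + 13.5/1.96 = 9.988 d.
q = Δh / Σ(b_i/K_i) = 20.7 / 9.988 = 2.072 m/day.
In each layer the seepage velocity is v_i = q/n_i, so the layer transit time is t_i = b_i·n_i / q:
  layer 1 (fine sand): t_1 = 9.69 × 0.16 / 2.072 = 0.7481 d
  layer 2 (clean gravel): t_2 = 9.73 × 0.32 / 2.072 = 1.502 d
  layer 3 (fractured sandstone): t_3 = 13.5 × 0.15 / 2.072 = 0.9771 d
Total t = Σ t_i = 3.228 days.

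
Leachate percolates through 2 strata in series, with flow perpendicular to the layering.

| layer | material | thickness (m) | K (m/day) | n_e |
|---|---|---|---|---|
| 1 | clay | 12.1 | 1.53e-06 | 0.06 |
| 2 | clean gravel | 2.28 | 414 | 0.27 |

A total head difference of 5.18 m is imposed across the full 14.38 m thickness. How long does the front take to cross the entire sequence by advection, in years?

5610

With flow normal to the layers, continuity requires the same specific discharge q through every layer.
Σ(b_i/K_i) = 12.1/1.53e-06 + 2.28/414 = 7.908e+06 d.
q = Δh / Σ(b_i/K_i) = 5.18 / 7.908e+06 = 6.550e-07 m/day.
In each layer the seepage velocity is v_i = q/n_i, so the layer transit time is t_i = b_i·n_i / q:
  layer 1 (clay): t_1 = 12.1 × 0.06 / 6.550e-07 = 1.108e+06 d
  layer 2 (clean gravel): t_2 = 2.28 × 0.27 / 6.550e-07 = 9.399e+05 d
Total t = Σ t_i = 2.048e+06 days = 5608 years.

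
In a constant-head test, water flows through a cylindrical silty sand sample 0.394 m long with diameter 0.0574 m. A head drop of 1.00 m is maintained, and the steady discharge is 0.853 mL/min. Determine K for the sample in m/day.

Cross-sectional area A = π·(d/2)² = π × (0.0574/2)² = 0.002588 m².
Convert discharge: 0.853 mL/min = 1.422e-08 m³/s.
Darcy's law rearranged: K = Q·L / (A·Δh) = 1.422e-08 × 0.394 / (0.002588 × 1.00) = 2.165e-06 m/s = 0.1870 m/day.

0.187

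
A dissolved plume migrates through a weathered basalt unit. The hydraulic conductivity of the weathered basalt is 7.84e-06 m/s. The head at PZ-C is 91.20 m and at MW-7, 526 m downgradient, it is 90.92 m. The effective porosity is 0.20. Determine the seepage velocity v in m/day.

0.00180

Convert K: 7.84e-06 m/s × 86400 = 0.6774 m/day.
Hydraulic gradient i = (91.20 − 90.92) / 526 = 0.28 / 526 = 0.0005323.
Darcy flux q = K · i = 0.6774 × 0.0005323 = 0.0003606 m/day.
Seepage velocity v = q / n_e = 0.0003606 / 0.20 = 0.001803 m/day.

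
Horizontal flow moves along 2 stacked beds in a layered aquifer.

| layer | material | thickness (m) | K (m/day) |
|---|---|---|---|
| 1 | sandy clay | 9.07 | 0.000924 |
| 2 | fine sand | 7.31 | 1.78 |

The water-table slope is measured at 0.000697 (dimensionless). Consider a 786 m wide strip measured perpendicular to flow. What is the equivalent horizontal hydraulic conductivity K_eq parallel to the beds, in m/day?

0.795

Flow is parallel to layering, so each bed carries its own Darcy discharge and the transmissivities add.
Σ(K_i·b_i) = 0.000924×9.07 + 1.78×7.31 = 13.02 m²/day.
Total thickness b = 16.38 m, so K_eq = Σ(K_i·b_i)/b = 0.7949 m/day.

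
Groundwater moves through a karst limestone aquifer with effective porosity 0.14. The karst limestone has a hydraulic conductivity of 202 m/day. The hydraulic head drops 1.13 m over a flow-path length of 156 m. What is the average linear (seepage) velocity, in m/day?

Hydraulic gradient i = Δh / L = 1.13 / 156 = 0.007244.
Darcy flux q = K · i = 202.0 × 0.007244 = 1.463 m/day.
Seepage velocity v = q / n_e = 1.463 / 0.14 = 10.45 m/day.

10.5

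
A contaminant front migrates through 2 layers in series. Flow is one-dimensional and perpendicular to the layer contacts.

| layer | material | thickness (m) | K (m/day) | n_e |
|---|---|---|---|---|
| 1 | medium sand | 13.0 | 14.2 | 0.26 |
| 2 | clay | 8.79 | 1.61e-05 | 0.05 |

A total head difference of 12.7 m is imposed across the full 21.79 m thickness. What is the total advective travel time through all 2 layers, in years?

With flow normal to the layers, continuity requires the same specific discharge q through every layer.
Σ(b_i/K_i) = 13.0/14.2 + 8.79/1.61e-05 = 5.460e+05 d.
q = Δh / Σ(b_i/K_i) = 12.7 / 5.460e+05 = 2.326e-05 m/day.
In each layer the seepage velocity is v_i = q/n_i, so the layer transit time is t_i = b_i·n_i / q:
  layer 1 (medium sand): t_1 = 13.0 × 0.26 / 2.326e-05 = 1.453e+05 d
  layer 2 (clay): t_2 = 8.79 × 0.05 / 2.326e-05 = 18894 d
Total t = Σ t_i = 1.642e+05 days = 449.5 years.

450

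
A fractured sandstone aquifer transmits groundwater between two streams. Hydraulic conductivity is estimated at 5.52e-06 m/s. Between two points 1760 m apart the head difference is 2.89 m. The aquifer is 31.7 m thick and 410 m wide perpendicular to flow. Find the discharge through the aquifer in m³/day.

10.2

Convert K: 5.52e-06 m/s × 86400 = 0.4769 m/day.
Cross-sectional area A = 410 × 31.7 = 12997 m².
Hydraulic gradient i = Δh / L = 2.89 / 1760 = 0.001642.
Darcy's law: Q = K · A · i = 0.4769 × 12997 × 0.001642 = 10.18 m³/day.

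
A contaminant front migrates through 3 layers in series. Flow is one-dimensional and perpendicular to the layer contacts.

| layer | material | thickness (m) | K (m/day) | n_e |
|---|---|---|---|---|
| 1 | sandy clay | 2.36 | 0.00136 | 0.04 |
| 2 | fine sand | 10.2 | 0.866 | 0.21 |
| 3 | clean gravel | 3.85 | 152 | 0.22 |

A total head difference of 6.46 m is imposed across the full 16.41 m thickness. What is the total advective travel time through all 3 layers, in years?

2.28

With flow normal to the layers, continuity requires the same specific discharge q through every layer.
Σ(b_i/K_i) = 2.36/0.00136 + 10.2/0.866 + 3.85/152 = 1747 d.
q = Δh / Σ(b_i/K_i) = 6.46 / 1747 = 0.003698 m/day.
In each layer the seepage velocity is v_i = q/n_i, so the layer transit time is t_i = b_i·n_i / q:
  layer 1 (sandy clay): t_1 = 2.36 × 0.04 / 0.003698 = 25.53 d
  layer 2 (fine sand): t_2 = 10.2 × 0.21 / 0.003698 = 579.3 d
  layer 3 (clean gravel): t_3 = 3.85 × 0.22 / 0.003698 = 229.1 d
Total t = Σ t_i = 833.9 days = 2.283 years.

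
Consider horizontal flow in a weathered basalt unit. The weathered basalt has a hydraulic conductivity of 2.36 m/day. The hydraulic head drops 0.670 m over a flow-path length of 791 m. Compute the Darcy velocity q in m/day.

0.00200

Hydraulic gradient i = Δh / L = 0.670 / 791 = 0.0008470.
Specific discharge q = K · i = 2.360 × 0.0008470 = 0.001999 m/day.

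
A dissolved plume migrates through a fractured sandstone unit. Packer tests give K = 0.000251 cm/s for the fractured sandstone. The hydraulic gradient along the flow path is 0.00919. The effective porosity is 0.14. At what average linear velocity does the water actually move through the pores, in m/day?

0.0142

Convert K: 0.000251 cm/s × 864 = 0.2169 m/day.
Hydraulic gradient i = 0.00919.
Darcy flux q = K · i = 0.2169 × 0.009190 = 0.001993 m/day.
Seepage velocity v = q / n_e = 0.001993 / 0.14 = 0.01424 m/day.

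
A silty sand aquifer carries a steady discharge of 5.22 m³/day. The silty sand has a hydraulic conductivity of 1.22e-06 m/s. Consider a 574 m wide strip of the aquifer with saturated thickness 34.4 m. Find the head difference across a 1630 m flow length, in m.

Convert K: 1.22e-06 m/s × 86400 = 0.1054 m/day.
Cross-sectional area A = 574 × 34.4 = 19746 m².
From Q = K·A·i, i = Q / (K·A) = 5.22 / (0.1054 × 19746) = 0.002508.
Head loss Δh = i · L = 0.002508 × 1630 = 4.088 m.

4.09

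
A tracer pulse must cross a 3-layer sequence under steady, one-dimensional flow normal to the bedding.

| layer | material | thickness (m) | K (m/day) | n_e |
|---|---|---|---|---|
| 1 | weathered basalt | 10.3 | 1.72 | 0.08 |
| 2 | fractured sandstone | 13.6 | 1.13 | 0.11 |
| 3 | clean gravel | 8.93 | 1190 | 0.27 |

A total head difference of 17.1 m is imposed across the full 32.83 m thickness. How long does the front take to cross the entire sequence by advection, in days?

With flow normal to the layers, continuity requires the same specific discharge q through every layer.
Σ(b_i/K_i) = 10.3/1.72 + 13.6/1.13 + 8.93/1190 = 18.03 d.
q = Δh / Σ(b_i/K_i) = 17.1 / 18.03 = 0.9484 m/day.
In each layer the seepage velocity is v_i = q/n_i, so the layer transit time is t_i = b_i·n_i / q:
  layer 1 (weathered basalt): t_1 = 10.3 × 0.08 / 0.9484 = 0.8689 d
  layer 2 (fractured sandstone): t_2 = 13.6 × 0.11 / 0.9484 = 1.577 d
  layer 3 (clean gravel): t_3 = 8.93 × 0.27 / 0.9484 = 2.542 d
Total t = Σ t_i = 4.989 days.

4.99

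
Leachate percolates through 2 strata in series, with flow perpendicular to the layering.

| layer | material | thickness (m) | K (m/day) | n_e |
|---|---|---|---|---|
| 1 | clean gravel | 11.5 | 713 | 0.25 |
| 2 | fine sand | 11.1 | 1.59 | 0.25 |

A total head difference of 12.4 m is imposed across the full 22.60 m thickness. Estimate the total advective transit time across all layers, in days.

With flow normal to the layers, continuity requires the same specific discharge q through every layer.
Σ(b_i/K_i) = 11.5/713 + 11.1/1.59 = 6.997 d.
q = Δh / Σ(b_i/K_i) = 12.4 / 6.997 = 1.772 m/day.
In each layer the seepage velocity is v_i = q/n_i, so the layer transit time is t_i = b_i·n_i / q:
  layer 1 (clean gravel): t_1 = 11.5 × 0.25 / 1.772 = 1.622 d
  layer 2 (fine sand): t_2 = 11.1 × 0.25 / 1.772 = 1.566 d
Total t = Σ t_i = 3.188 days.

3.19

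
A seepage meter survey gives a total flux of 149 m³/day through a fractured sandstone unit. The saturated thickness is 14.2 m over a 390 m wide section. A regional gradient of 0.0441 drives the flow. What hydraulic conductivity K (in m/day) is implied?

Cross-sectional area A = 390 × 14.2 = 5538 m².
Hydraulic gradient i = 0.0441.
From Q = K·A·i, K = Q / (A·i) = 149 / (5538 × 0.04410) = 0.6101 m/day.

0.610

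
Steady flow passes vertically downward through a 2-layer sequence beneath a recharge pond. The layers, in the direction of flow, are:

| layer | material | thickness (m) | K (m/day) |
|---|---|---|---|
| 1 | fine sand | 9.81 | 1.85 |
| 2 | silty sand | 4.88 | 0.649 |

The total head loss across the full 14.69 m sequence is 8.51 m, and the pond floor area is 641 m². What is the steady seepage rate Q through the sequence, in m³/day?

Flow is perpendicular to layering, so the layers act in series and the equivalent K is the thickness-weighted harmonic mean.
Total thickness L = 9.81 + 4.88 = 14.69 m.
Σ(b_i/K_i) = 9.81/1.85 + 4.88/0.649 = 12.82 d.
K_eq = L / Σ(b_i/K_i) = 14.69 / 12.82 = 1.146 m/day.
Q = K_eq · A · (Δh/L) = 1.146 × 641 × (8.51/14.69) = 425.4 m³/day.

425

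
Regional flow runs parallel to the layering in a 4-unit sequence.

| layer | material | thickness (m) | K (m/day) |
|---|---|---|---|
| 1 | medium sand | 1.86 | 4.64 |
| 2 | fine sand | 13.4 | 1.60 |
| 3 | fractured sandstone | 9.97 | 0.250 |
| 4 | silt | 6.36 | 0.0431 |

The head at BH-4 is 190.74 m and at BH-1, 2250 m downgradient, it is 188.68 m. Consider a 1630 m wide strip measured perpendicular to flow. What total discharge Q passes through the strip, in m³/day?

Flow is parallel to layering, so each bed carries its own Darcy discharge and the transmissivities add.
Σ(K_i·b_i) = 4.64×1.86 + 1.60×13.4 + 0.250×9.97 + 0.0431×6.36 = 32.84 m²/day.
Hydraulic gradient i = (190.74 − 188.68) / 2250 = 2.06 / 2250 = 0.0009156.
Q = Σ(K_i·b_i) · W · i = 32.84 × 1630 × 0.0009156 = 49.00 m³/day.

49.0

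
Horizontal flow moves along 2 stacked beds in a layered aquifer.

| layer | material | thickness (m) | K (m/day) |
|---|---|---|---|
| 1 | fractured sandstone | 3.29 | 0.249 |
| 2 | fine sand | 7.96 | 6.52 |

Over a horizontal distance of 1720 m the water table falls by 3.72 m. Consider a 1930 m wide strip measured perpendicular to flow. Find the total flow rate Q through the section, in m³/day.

Flow is parallel to layering, so each bed carries its own Darcy discharge and the transmissivities add.
Σ(K_i·b_i) = 0.249×3.29 + 6.52×7.96 = 52.72 m²/day.
Hydraulic gradient i = Δh / L = 3.72 / 1720 = 0.002163.
Q = Σ(K_i·b_i) · W · i = 52.72 × 1930 × 0.002163 = 220.1 m³/day.

220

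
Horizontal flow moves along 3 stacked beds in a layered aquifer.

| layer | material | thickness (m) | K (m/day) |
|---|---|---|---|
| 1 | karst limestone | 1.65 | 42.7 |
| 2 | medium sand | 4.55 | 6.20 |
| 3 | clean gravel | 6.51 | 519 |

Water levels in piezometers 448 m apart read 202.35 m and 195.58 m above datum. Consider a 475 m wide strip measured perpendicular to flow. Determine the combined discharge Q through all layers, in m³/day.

Flow is parallel to layering, so each bed carries its own Darcy discharge and the transmissivities add.
Σ(K_i·b_i) = 42.7×1.65 + 6.20×4.55 + 519×6.51 = 3477 m²/day.
Hydraulic gradient i = (202.35 − 195.58) / 448 = 6.77 / 448 = 0.01511.
Q = Σ(K_i·b_i) · W · i = 3477 × 475 × 0.01511 = 24961 m³/day.

25000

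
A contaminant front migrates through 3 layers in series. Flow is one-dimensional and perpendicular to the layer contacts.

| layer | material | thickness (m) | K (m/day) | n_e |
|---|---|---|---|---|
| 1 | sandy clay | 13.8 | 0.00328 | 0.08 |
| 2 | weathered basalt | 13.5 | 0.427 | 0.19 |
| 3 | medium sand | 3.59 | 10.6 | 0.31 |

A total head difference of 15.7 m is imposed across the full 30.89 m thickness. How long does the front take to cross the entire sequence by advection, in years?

3.54

With flow normal to the layers, continuity requires the same specific discharge q through every layer.
Σ(b_i/K_i) = 13.8/0.00328 + 13.5/0.427 + 3.59/10.6 = 4239 d.
q = Δh / Σ(b_i/K_i) = 15.7 / 4239 = 0.003703 m/day.
In each layer the seepage velocity is v_i = q/n_i, so the layer transit time is t_i = b_i·n_i / q:
  layer 1 (sandy clay): t_1 = 13.8 × 0.08 / 0.003703 = 298.1 d
  layer 2 (weathered basalt): t_2 = 13.5 × 0.19 / 0.003703 = 692.6 d
  layer 3 (medium sand): t_3 = 3.59 × 0.31 / 0.003703 = 300.5 d
Total t = Σ t_i = 1291 days = 3.535 years.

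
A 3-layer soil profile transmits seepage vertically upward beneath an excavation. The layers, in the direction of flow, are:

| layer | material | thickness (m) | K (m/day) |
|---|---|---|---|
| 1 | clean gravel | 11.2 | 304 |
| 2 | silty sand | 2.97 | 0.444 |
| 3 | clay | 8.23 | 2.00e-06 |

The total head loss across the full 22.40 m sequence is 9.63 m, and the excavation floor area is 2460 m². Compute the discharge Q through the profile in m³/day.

0.00576

Flow is perpendicular to layering, so the layers act in series and the equivalent K is the thickness-weighted harmonic mean.
Total thickness L = 11.2 + 2.97 + 8.23 = 22.40 m.
Σ(b_i/K_i) = 11.2/304 + 2.97/0.444 + 8.23/2.00e-06 = 4.115e+06 d.
K_eq = L / Σ(b_i/K_i) = 22.40 / 4.115e+06 = 5.443e-06 m/day.
Q = K_eq · A · (Δh/L) = 5.443e-06 × 2460 × (9.63/22.40) = 0.005757 m³/day.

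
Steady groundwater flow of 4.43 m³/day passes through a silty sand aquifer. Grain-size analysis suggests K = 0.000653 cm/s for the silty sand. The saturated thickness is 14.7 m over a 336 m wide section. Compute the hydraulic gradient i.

0.00159

Convert K: 0.000653 cm/s × 864 = 0.5642 m/day.
Cross-sectional area A = 336 × 14.7 = 4939 m².
From Q = K·A·i, i = Q / (K·A) = 4.43 / (0.5642 × 4939) = 0.001590.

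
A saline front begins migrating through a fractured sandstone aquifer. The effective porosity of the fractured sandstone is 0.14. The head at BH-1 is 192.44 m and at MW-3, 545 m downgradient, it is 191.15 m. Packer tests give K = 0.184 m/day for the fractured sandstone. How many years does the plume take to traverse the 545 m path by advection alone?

Hydraulic gradient i = (192.44 − 191.15) / 545 = 1.29 / 545 = 0.002367.
Darcy flux q = K · i = 0.1840 × 0.002367 = 0.0004355 m/day.
Seepage velocity v = q / n_e = 0.0004355 / 0.14 = 0.003111 m/day.
Travel time t = L / v = 545 / 0.003111 = 1.752e+05 days = 479.6 years.

480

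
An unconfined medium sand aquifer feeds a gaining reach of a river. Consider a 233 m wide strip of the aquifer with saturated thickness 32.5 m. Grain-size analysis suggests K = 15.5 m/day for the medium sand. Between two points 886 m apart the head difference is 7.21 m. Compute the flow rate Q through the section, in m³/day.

Cross-sectional area A = 233 × 32.5 = 7572 m².
Hydraulic gradient i = Δh / L = 7.21 / 886 = 0.008138.
Darcy's law: Q = K · A · i = 15.50 × 7572 × 0.008138 = 955.2 m³/day.

955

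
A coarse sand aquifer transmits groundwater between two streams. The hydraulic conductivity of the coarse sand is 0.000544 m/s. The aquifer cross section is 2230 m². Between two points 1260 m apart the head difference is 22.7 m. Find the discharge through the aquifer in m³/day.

1890

Convert K: 0.000544 m/s × 86400 = 47.00 m/day.
Hydraulic gradient i = Δh / L = 22.7 / 1260 = 0.01802.
Darcy's law: Q = K · A · i = 47.00 × 2230 × 0.01802 = 1888 m³/day.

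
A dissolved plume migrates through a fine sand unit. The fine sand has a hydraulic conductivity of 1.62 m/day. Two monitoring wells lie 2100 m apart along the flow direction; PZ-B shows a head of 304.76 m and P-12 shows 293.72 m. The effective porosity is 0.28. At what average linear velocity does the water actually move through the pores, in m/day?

Hydraulic gradient i = (304.76 − 293.72) / 2100 = 11.04 / 2100 = 0.005257.
Darcy flux q = K · i = 1.620 × 0.005257 = 0.008517 m/day.
Seepage velocity v = q / n_e = 0.008517 / 0.28 = 0.03042 m/day.

0.0304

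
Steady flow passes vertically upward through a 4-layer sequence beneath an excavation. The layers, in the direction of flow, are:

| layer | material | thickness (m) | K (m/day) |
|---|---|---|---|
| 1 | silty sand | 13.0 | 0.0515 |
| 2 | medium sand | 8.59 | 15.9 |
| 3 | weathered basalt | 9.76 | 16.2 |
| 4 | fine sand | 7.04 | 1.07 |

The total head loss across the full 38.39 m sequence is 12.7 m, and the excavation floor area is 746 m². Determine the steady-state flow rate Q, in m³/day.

Flow is perpendicular to layering, so the layers act in series and the equivalent K is the thickness-weighted harmonic mean.
Total thickness L = 13.0 + 8.59 + 9.76 + 7.04 = 38.39 m.
Σ(b_i/K_i) = 13.0/0.0515 + 8.59/15.9 + 9.76/16.2 + 7.04/1.07 = 260.1 d.
K_eq = L / Σ(b_i/K_i) = 38.39 / 260.1 = 0.1476 m/day.
Q = K_eq · A · (Δh/L) = 0.1476 × 746 × (12.7/38.39) = 36.42 m³/day.

36.4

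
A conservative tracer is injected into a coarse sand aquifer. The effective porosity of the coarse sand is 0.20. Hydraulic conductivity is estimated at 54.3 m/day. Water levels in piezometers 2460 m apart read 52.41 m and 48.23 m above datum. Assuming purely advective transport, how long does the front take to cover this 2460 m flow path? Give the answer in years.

14.6

Hydraulic gradient i = (52.41 − 48.23) / 2460 = 4.18 / 2460 = 0.001699.
Darcy flux q = K · i = 54.30 × 0.001699 = 0.09227 m/day.
Seepage velocity v = q / n_e = 0.09227 / 0.20 = 0.4613 m/day.
Travel time t = L / v = 2460 / 0.4613 = 5332 days = 14.60 years.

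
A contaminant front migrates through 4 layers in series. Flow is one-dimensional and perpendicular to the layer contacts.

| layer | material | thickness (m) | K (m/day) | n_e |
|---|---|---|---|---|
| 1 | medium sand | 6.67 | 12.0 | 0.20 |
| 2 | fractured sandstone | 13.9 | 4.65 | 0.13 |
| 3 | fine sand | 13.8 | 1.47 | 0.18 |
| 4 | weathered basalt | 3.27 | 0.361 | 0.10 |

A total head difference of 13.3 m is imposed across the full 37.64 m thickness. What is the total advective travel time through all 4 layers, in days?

9.84

With flow normal to the layers, continuity requires the same specific discharge q through every layer.
Σ(b_i/K_i) = 6.67/12.0 + 13.9/4.65 + 13.8/1.47 + 3.27/0.361 = 21.99 d.
q = Δh / Σ(b_i/K_i) = 13.3 / 21.99 = 0.6048 m/day.
In each layer the seepage velocity is v_i = q/n_i, so the layer transit time is t_i = b_i·n_i / q:
  layer 1 (medium sand): t_1 = 6.67 × 0.20 / 0.6048 = 2.206 d
  layer 2 (fractured sandstone): t_2 = 13.9 × 0.13 / 0.6048 = 2.988 d
  layer 3 (fine sand): t_3 = 13.8 × 0.18 / 0.6048 = 4.107 d
  layer 4 (weathered basalt): t_4 = 3.27 × 0.10 / 0.6048 = 0.5407 d
Total t = Σ t_i = 9.841 days.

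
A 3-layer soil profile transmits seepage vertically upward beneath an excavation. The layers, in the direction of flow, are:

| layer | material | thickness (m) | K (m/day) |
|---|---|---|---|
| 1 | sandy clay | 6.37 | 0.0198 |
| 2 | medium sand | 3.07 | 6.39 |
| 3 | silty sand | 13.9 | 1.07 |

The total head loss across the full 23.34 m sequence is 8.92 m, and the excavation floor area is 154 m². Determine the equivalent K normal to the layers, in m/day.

Flow is perpendicular to layering, so the layers act in series and the equivalent K is the thickness-weighted harmonic mean.
Total thickness L = 6.37 + 3.07 + 13.9 = 23.34 m.
Σ(b_i/K_i) = 6.37/0.0198 + 3.07/6.39 + 13.9/1.07 = 335.2 d.
K_eq = L / Σ(b_i/K_i) = 23.34 / 335.2 = 0.06963 m/day.

0.0696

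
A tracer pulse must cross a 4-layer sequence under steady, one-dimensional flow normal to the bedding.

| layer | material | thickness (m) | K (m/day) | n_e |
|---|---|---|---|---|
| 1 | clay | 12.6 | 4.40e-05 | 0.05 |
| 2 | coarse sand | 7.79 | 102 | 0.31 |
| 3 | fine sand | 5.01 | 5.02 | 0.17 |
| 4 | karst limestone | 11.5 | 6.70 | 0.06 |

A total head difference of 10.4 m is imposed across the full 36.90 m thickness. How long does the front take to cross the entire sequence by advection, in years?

With flow normal to the layers, continuity requires the same specific discharge q through every layer.
Σ(b_i/K_i) = 12.6/4.40e-05 + 7.79/102 + 5.01/5.02 + 11.5/6.70 = 2.864e+05 d.
q = Δh / Σ(b_i/K_i) = 10.4 / 2.864e+05 = 3.632e-05 m/day.
In each layer the seepage velocity is v_i = q/n_i, so the layer transit time is t_i = b_i·n_i / q:
  layer 1 (clay): t_1 = 12.6 × 0.05 / 3.632e-05 = 17347 d
  layer 2 (coarse sand): t_2 = 7.79 × 0.31 / 3.632e-05 = 66495 d
  layer 3 (fine sand): t_3 = 5.01 × 0.17 / 3.632e-05 = 23452 d
  layer 4 (karst limestone): t_4 = 11.5 × 0.06 / 3.632e-05 = 18999 d
Total t = Σ t_i = 1.263e+05 days = 345.8 years.

346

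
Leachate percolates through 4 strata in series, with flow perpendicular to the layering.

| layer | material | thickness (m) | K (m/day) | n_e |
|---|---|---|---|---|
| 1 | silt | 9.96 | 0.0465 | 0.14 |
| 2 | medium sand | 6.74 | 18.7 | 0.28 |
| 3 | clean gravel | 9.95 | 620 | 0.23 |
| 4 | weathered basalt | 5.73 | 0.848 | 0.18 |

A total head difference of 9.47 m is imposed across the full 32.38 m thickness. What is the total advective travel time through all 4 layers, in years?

0.422

With flow normal to the layers, continuity requires the same specific discharge q through every layer.
Σ(b_i/K_i) = 9.96/0.0465 + 6.74/18.7 + 9.95/620 + 5.73/0.848 = 221.3 d.
q = Δh / Σ(b_i/K_i) = 9.47 / 221.3 = 0.04279 m/day.
In each layer the seepage velocity is v_i = q/n_i, so the layer transit time is t_i = b_i·n_i / q:
  layer 1 (silt): t_1 = 9.96 × 0.14 / 0.04279 = 32.59 d
  layer 2 (medium sand): t_2 = 6.74 × 0.28 / 0.04279 = 44.11 d
  layer 3 (clean gravel): t_3 = 9.95 × 0.23 / 0.04279 = 53.49 d
  layer 4 (weathered basalt): t_4 = 5.73 × 0.18 / 0.04279 = 24.11 d
Total t = Σ t_i = 154.3 days = 0.4224 years.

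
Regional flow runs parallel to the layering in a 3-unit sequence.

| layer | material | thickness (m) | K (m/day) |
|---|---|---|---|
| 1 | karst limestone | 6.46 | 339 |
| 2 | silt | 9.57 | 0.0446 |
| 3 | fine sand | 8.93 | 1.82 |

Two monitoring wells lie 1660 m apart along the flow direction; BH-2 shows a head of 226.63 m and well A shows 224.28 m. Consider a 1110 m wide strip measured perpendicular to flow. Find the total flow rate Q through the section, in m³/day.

3470

Flow is parallel to layering, so each bed carries its own Darcy discharge and the transmissivities add.
Σ(K_i·b_i) = 339×6.46 + 0.0446×9.57 + 1.82×8.93 = 2207 m²/day.
Hydraulic gradient i = (226.63 − 224.28) / 1660 = 2.35 / 1660 = 0.001416.
Q = Σ(K_i·b_i) · W · i = 2207 × 1110 × 0.001416 = 3467 m³/day.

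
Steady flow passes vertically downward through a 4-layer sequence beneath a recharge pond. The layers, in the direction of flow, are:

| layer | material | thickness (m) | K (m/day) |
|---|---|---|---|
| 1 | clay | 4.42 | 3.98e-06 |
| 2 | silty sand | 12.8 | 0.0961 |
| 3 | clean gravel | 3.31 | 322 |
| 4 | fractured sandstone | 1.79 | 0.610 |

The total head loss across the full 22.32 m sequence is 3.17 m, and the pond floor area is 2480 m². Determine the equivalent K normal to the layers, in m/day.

Flow is perpendicular to layering, so the layers act in series and the equivalent K is the thickness-weighted harmonic mean.
Total thickness L = 4.42 + 12.8 + 3.31 + 1.79 = 22.32 m.
Σ(b_i/K_i) = 4.42/3.98e-06 + 12.8/0.0961 + 3.31/322 + 1.79/0.610 = 1.111e+06 d.
K_eq = L / Σ(b_i/K_i) = 22.32 / 1.111e+06 = 2.010e-05 m/day.

2.01e-05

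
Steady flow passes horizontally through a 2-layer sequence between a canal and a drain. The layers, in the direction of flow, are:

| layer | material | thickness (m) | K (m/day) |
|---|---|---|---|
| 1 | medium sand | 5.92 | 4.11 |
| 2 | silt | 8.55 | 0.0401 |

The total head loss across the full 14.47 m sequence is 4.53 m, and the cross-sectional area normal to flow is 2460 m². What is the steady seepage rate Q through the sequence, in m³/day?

51.9

Flow is perpendicular to layering, so the layers act in series and the equivalent K is the thickness-weighted harmonic mean.
Total thickness L = 5.92 + 8.55 = 14.47 m.
Σ(b_i/K_i) = 5.92/4.11 + 8.55/0.0401 = 214.7 d.
K_eq = L / Σ(b_i/K_i) = 14.47 / 214.7 = 0.06741 m/day.
Q = K_eq · A · (Δh/L) = 0.06741 × 2460 × (4.53/14.47) = 51.91 m³/day.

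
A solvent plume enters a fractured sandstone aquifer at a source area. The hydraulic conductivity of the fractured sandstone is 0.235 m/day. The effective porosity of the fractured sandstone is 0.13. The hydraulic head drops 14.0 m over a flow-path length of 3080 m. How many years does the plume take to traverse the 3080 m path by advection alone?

1030

Hydraulic gradient i = Δh / L = 14.0 / 3080 = 0.004545.
Darcy flux q = K · i = 0.2350 × 0.004545 = 0.001068 m/day.
Seepage velocity v = q / n_e = 0.001068 / 0.13 = 0.008217 m/day.
Travel time t = L / v = 3080 / 0.008217 = 3.748e+05 days = 1026 years.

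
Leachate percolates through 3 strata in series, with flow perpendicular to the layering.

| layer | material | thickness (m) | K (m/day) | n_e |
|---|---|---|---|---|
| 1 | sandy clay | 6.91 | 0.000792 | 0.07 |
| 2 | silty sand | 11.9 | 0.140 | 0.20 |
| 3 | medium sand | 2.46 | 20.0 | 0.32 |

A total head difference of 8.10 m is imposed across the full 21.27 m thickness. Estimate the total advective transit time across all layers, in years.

10.9

With flow normal to the layers, continuity requires the same specific discharge q through every layer.
Σ(b_i/K_i) = 6.91/0.000792 + 11.9/0.140 + 2.46/20.0 = 8810 d.
q = Δh / Σ(b_i/K_i) = 8.10 / 8810 = 0.0009194 m/day.
In each layer the seepage velocity is v_i = q/n_i, so the layer transit time is t_i = b_i·n_i / q:
  layer 1 (sandy clay): t_1 = 6.91 × 0.07 / 0.0009194 = 526.1 d
  layer 2 (silty sand): t_2 = 11.9 × 0.20 / 0.0009194 = 2589 d
  layer 3 (medium sand): t_3 = 2.46 × 0.32 / 0.0009194 = 856.2 d
Total t = Σ t_i = 3971 days = 10.87 years.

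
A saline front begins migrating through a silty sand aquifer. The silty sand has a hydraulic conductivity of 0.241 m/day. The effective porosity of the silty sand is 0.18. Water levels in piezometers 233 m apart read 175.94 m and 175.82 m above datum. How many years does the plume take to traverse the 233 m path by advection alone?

925

Hydraulic gradient i = (175.94 − 175.82) / 233 = 0.12 / 233 = 0.0005150.
Darcy flux q = K · i = 0.2410 × 0.0005150 = 0.0001241 m/day.
Seepage velocity v = q / n_e = 0.0001241 / 0.18 = 0.0006896 m/day.
Travel time t = L / v = 233 / 0.0006896 = 3.379e+05 days = 925.1 years.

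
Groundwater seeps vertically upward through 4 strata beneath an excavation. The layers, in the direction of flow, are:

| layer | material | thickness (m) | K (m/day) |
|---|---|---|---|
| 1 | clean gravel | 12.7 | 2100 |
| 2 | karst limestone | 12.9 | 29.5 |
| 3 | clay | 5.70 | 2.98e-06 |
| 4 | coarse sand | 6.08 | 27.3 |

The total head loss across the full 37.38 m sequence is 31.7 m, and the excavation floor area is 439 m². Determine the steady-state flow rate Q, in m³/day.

Flow is perpendicular to layering, so the layers act in series and the equivalent K is the thickness-weighted harmonic mean.
Total thickness L = 12.7 + 12.9 + 5.70 + 6.08 = 37.38 m.
Σ(b_i/K_i) = 12.7/2100 + 12.9/29.5 + 5.70/2.98e-06 + 6.08/27.3 = 1.913e+06 d.
K_eq = L / Σ(b_i/K_i) = 37.38 / 1.913e+06 = 1.954e-05 m/day.
Q = K_eq · A · (Δh/L) = 1.954e-05 × 439 × (31.7/37.38) = 0.007276 m³/day.

0.00728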